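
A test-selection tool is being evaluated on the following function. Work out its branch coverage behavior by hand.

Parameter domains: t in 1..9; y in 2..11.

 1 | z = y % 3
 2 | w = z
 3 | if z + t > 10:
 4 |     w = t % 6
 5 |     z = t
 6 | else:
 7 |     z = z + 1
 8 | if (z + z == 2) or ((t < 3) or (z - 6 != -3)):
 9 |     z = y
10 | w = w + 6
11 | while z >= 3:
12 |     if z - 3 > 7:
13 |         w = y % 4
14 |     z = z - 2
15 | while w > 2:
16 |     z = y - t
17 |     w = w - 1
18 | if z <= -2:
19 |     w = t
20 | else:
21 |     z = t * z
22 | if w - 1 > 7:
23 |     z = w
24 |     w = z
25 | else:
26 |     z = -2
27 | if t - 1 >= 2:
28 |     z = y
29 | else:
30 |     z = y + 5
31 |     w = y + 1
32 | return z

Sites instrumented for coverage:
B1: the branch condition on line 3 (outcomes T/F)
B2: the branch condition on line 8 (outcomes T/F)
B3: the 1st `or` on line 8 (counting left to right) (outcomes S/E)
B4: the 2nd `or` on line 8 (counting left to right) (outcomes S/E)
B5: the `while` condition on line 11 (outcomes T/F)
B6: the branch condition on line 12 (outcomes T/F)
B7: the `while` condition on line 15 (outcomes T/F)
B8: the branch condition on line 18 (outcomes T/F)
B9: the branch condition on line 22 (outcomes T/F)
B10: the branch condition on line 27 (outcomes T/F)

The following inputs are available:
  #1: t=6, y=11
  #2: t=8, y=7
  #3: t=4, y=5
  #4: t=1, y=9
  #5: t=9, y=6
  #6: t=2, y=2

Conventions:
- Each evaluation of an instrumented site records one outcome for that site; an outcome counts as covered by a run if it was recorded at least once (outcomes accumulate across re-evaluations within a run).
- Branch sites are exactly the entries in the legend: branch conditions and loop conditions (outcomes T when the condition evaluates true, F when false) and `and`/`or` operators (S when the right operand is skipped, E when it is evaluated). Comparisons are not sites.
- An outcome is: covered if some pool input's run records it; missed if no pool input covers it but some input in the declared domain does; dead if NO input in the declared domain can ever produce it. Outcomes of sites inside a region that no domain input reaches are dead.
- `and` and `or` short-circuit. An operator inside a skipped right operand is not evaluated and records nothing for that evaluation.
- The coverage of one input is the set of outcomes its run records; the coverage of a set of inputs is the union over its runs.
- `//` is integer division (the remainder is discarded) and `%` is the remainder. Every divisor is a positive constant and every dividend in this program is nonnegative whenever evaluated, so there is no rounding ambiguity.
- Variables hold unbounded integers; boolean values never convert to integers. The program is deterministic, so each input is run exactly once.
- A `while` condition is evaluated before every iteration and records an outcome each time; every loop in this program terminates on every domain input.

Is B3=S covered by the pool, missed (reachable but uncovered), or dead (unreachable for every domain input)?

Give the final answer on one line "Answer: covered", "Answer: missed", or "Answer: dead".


B3=S is recorded by pool input(s) 4, 5 -> covered
Answer: covered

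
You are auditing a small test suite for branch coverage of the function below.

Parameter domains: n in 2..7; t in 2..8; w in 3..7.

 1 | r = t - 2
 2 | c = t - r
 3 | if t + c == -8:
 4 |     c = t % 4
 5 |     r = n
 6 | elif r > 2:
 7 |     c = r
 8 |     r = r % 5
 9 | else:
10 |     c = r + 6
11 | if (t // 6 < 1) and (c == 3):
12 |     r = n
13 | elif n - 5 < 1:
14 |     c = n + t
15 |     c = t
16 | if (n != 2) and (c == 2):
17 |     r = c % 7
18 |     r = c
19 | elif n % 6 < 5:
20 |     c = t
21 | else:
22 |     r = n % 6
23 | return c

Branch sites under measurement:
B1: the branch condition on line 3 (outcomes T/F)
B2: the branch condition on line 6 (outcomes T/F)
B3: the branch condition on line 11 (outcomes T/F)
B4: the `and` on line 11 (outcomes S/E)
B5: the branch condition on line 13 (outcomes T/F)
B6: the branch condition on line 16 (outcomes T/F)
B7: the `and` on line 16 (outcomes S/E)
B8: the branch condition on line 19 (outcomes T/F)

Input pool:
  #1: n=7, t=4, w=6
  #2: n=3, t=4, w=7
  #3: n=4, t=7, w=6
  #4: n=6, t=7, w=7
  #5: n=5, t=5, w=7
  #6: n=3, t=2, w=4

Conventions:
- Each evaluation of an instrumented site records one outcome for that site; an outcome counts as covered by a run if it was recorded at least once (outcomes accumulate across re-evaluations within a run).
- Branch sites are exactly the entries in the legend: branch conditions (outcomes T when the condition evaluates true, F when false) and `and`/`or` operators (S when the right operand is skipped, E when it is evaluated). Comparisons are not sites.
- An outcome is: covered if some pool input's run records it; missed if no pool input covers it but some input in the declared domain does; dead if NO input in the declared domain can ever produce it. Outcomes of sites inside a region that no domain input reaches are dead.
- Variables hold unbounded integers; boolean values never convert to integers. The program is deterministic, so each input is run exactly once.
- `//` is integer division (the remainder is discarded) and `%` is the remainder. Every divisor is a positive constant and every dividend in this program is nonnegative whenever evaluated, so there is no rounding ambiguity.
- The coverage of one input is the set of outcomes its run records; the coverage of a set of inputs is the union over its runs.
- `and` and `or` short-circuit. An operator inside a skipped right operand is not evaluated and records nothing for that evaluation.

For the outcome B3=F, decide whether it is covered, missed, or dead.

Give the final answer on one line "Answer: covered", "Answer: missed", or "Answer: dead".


B3=F is recorded by pool input(s) 1, 2, 3, 4, 6 -> covered
Answer: covered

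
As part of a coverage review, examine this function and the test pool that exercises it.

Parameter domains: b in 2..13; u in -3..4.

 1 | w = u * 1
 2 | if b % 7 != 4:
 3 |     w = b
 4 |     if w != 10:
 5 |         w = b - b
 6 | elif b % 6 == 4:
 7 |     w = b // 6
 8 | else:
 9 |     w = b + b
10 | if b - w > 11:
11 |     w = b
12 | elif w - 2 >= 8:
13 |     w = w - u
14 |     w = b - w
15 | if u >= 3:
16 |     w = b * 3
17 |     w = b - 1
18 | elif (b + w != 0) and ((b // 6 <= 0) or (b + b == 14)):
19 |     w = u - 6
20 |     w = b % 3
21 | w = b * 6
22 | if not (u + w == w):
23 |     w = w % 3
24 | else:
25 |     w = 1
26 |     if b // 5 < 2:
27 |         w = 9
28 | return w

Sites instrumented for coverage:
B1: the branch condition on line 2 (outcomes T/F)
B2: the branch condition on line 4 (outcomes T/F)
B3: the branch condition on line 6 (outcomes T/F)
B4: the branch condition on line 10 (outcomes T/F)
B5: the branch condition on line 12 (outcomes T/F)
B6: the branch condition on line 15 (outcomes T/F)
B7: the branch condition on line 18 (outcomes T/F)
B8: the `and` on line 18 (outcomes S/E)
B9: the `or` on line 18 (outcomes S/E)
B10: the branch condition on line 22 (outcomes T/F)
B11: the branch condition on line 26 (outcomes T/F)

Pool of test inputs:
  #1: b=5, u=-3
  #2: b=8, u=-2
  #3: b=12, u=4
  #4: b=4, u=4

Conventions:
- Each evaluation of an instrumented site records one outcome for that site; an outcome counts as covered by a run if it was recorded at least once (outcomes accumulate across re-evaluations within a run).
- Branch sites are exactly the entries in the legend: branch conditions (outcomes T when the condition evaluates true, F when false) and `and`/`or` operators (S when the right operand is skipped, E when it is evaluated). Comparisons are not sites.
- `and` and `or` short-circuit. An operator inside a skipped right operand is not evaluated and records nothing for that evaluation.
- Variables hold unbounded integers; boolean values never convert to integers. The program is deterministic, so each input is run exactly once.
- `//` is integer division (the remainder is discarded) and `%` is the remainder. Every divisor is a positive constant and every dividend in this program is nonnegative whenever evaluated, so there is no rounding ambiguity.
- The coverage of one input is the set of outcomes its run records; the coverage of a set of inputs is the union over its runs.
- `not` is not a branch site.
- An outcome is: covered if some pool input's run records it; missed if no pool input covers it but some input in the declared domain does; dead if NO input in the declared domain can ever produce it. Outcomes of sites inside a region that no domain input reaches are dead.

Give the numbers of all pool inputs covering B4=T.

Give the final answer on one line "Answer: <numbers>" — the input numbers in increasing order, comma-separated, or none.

input #1 (b=5, u=-3): never hits B4=T
input #2 (b=8, u=-2): never hits B4=T
input #3 (b=12, u=4): hits B4=T
input #4 (b=4, u=4): never hits B4=T

Answer: 3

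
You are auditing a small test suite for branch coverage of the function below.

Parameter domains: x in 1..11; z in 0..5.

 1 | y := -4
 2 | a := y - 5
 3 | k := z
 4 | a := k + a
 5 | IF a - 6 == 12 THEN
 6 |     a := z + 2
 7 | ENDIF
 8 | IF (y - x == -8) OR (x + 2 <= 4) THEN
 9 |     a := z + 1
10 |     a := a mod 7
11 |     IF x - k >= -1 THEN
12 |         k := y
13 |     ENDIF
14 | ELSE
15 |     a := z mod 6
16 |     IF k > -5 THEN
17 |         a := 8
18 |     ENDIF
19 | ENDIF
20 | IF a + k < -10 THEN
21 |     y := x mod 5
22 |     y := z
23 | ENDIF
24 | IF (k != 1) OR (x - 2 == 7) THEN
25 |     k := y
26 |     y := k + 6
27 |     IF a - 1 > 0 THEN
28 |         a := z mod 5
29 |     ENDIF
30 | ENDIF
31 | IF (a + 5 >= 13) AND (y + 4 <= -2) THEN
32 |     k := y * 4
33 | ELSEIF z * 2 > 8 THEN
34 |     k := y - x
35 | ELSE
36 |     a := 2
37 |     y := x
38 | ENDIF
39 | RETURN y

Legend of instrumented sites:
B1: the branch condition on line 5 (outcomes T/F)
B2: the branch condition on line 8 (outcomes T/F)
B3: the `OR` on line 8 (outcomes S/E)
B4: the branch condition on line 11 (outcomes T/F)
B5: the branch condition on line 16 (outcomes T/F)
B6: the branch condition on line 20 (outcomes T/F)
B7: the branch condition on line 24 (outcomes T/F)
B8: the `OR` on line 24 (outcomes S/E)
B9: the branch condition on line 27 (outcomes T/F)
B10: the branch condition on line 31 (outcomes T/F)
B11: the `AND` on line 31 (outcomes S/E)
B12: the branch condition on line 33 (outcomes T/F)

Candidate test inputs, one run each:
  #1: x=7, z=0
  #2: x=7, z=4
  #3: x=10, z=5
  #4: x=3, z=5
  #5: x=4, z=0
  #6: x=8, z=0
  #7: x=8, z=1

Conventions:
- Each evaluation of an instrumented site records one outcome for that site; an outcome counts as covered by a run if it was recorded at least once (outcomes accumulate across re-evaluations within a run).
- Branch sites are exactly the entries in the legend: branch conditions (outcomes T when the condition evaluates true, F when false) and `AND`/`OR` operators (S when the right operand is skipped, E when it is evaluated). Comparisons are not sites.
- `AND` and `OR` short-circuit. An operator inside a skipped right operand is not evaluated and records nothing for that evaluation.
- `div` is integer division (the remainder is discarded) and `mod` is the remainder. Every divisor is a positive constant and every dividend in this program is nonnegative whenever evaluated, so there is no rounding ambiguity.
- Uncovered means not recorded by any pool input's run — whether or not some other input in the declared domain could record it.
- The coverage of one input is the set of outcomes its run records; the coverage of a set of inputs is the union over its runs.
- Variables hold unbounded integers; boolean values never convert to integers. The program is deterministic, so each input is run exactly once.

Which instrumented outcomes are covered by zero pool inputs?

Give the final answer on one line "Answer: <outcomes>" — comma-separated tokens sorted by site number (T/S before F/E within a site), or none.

input #1, x=7, z=0: events B1->F, B3->E, B2->F, B5->T, B6->F, B8->S, B7->T, B9->T, B11->S, B10->F, B12->F; outcomes B1=F, B2=F, B3=E, B5=T, B6=F, B7=T, B8=S, B9=T, B10=F, B11=S, B12=F
input #2, x=7, z=4: events B1->F, B3->E, B2->F, B5->T, B6->F, B8->S, B7->T, B9->T, B11->S, B10->F, B12->F; outcomes B1=F, B2=F, B3=E, B5=T, B6=F, B7=T, B8=S, B9=T, B10=F, B11=S, B12=F
input #3, x=10, z=5: events B1->F, B3->E, B2->F, B5->T, B6->F, B8->S, B7->T, B9->T, B11->S, B10->F, B12->T; outcomes B1=F, B2=F, B3=E, B5=T, B6=F, B7=T, B8=S, B9=T, B10=F, B11=S, B12=T
input #4, x=3, z=5: events B1->F, B3->E, B2->F, B5->T, B6->F, B8->S, B7->T, B9->T, B11->S, B10->F, B12->T; outcomes B1=F, B2=F, B3=E, B5=T, B6=F, B7=T, B8=S, B9=T, B10=F, B11=S, B12=T
input #5, x=4, z=0: events B1->F, B3->S, B2->T, B4->T, B6->F, B8->S, B7->T, B9->F, B11->S, B10->F, B12->F; outcomes B1=F, B2=T, B3=S, B4=T, B6=F, B7=T, B8=S, B9=F, B10=F, B11=S, B12=F
input #6, x=8, z=0: events B1->F, B3->E, B2->F, B5->T, B6->F, B8->S, B7->T, B9->T, B11->S, B10->F, B12->F; outcomes B1=F, B2=F, B3=E, B5=T, B6=F, B7=T, B8=S, B9=T, B10=F, B11=S, B12=F
input #7, x=8, z=1: events B1->F, B3->E, B2->F, B5->T, B6->F, B8->E, B7->F, B11->E, B10->F, B12->F; outcomes B1=F, B2=F, B3=E, B5=T, B6=F, B7=F, B8=E, B10=F, B11=E, B12=F
union over the pool: B1=F, B2=T, B2=F, B3=S, B3=E, B4=T, B5=T, B6=F, B7=T, B7=F, B8=S, B8=E, B9=T, B9=F, B10=F, B11=S, B11=E, B12=T, B12=F
uncovered (5 of 24): B1=T, B4=F, B5=F, B6=T, B10=T

Answer: B1=T, B4=F, B5=F, B6=T, B10=T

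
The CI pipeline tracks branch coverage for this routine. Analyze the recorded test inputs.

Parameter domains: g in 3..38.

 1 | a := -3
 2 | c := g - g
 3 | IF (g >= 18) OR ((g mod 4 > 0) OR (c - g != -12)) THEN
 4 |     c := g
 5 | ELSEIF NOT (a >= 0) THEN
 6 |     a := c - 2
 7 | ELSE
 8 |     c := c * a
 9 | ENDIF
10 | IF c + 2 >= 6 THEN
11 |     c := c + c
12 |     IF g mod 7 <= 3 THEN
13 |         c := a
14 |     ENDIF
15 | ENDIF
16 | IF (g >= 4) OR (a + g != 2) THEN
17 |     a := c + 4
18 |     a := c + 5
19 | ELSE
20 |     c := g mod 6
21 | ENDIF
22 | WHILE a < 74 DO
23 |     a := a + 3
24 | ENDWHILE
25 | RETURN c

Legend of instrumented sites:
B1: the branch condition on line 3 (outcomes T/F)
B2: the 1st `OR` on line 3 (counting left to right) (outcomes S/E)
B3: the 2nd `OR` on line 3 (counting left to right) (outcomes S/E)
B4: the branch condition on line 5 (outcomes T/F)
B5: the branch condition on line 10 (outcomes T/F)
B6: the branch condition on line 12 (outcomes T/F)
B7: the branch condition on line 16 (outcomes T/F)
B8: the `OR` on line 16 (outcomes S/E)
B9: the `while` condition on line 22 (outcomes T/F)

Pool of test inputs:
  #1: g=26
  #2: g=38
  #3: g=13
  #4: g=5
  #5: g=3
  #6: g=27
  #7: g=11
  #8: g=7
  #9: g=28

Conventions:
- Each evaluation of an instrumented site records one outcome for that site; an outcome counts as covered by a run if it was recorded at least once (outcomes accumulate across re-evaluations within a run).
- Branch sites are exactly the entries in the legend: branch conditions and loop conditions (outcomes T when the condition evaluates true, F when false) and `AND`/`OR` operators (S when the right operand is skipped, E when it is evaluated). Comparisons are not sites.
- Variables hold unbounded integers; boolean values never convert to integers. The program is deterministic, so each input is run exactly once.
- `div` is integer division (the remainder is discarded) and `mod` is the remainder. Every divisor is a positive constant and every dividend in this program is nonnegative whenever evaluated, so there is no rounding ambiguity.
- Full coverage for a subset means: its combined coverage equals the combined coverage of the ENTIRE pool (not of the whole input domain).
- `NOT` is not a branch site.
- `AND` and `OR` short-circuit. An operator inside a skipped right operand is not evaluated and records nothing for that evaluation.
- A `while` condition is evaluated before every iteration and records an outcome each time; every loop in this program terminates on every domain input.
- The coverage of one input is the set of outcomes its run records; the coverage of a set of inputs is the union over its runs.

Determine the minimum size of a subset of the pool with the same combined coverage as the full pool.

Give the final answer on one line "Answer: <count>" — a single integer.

#1 (g=26) -> B2->S, B1->T, B5->T, B6->F, B8->S, B7->T, B9->T, B9->T, B9->T, B9->T, B9->T, B9->T, B9->F; covered: B1=T, B2=S, B5=T, B6=F, B7=T, B8=S, B9=T, B9=F
#2 (g=38) -> B2->S, B1->T, B5->T, B6->T, B8->S, B7->T, B9->T, B9->T, B9->T, B9->T, B9->T, B9->T, B9->T, B9->T, ...; covered: B1=T, B2=S, B5=T, B6=T, B7=T, B8=S, B9=T, B9=F
#3 (g=13) -> B2->E, B3->S, B1->T, B5->T, B6->F, B8->S, B7->T, B9->T, B9->T, B9->T, B9->T, B9->T, B9->T, B9->T, ...; covered: B1=T, B2=E, B3=S, B5=T, B6=F, B7=T, B8=S, B9=T, B9=F
#4 (g=5) -> B2->E, B3->S, B1->T, B5->T, B6->F, B8->S, B7->T, B9->T, B9->T, B9->T, B9->T, B9->T, B9->T, B9->T, ...; covered: B1=T, B2=E, B3=S, B5=T, B6=F, B7=T, B8=S, B9=T, B9=F
#5 (g=3) -> B2->E, B3->S, B1->T, B5->F, B8->E, B7->T, B9->T, B9->T, B9->T, B9->T, B9->T, B9->T, B9->T, B9->T, ...; covered: B1=T, B2=E, B3=S, B5=F, B7=T, B8=E, B9=T, B9=F
#6 (g=27) -> B2->S, B1->T, B5->T, B6->F, B8->S, B7->T, B9->T, B9->T, B9->T, B9->T, B9->T, B9->F; covered: B1=T, B2=S, B5=T, B6=F, B7=T, B8=S, B9=T, B9=F
#7 (g=11) -> B2->E, B3->S, B1->T, B5->T, B6->F, B8->S, B7->T, B9->T, B9->T, B9->T, B9->T, B9->T, B9->T, B9->T, ...; covered: B1=T, B2=E, B3=S, B5=T, B6=F, B7=T, B8=S, B9=T, B9=F
#8 (g=7) -> B2->E, B3->S, B1->T, B5->T, B6->T, B8->S, B7->T, B9->T, B9->T, B9->T, B9->T, B9->T, B9->T, B9->T, ...; covered: B1=T, B2=E, B3=S, B5=T, B6=T, B7=T, B8=S, B9=T, B9=F
#9 (g=28) -> B2->S, B1->T, B5->T, B6->T, B8->S, B7->T, B9->T, B9->T, B9->T, B9->T, B9->T, B9->T, B9->T, B9->T, ...; covered: B1=T, B2=S, B5=T, B6=T, B7=T, B8=S, B9=T, B9=F
pool-wide coverage (13 outcomes): B1=T, B2=S, B2=E, B3=S, B5=T, B5=F, B6=T, B6=F, B7=T, B8=S, B8=E, B9=T, B9=F
every size-1 subset falls short of the 13 outcomes (best: 9/13)
every size-2 subset falls short of the 13 outcomes (best: 12/13)
size 3: inputs {1, 2, 5} cover all 13 outcomes, and no lexicographically smaller subset of this size does

Answer: 3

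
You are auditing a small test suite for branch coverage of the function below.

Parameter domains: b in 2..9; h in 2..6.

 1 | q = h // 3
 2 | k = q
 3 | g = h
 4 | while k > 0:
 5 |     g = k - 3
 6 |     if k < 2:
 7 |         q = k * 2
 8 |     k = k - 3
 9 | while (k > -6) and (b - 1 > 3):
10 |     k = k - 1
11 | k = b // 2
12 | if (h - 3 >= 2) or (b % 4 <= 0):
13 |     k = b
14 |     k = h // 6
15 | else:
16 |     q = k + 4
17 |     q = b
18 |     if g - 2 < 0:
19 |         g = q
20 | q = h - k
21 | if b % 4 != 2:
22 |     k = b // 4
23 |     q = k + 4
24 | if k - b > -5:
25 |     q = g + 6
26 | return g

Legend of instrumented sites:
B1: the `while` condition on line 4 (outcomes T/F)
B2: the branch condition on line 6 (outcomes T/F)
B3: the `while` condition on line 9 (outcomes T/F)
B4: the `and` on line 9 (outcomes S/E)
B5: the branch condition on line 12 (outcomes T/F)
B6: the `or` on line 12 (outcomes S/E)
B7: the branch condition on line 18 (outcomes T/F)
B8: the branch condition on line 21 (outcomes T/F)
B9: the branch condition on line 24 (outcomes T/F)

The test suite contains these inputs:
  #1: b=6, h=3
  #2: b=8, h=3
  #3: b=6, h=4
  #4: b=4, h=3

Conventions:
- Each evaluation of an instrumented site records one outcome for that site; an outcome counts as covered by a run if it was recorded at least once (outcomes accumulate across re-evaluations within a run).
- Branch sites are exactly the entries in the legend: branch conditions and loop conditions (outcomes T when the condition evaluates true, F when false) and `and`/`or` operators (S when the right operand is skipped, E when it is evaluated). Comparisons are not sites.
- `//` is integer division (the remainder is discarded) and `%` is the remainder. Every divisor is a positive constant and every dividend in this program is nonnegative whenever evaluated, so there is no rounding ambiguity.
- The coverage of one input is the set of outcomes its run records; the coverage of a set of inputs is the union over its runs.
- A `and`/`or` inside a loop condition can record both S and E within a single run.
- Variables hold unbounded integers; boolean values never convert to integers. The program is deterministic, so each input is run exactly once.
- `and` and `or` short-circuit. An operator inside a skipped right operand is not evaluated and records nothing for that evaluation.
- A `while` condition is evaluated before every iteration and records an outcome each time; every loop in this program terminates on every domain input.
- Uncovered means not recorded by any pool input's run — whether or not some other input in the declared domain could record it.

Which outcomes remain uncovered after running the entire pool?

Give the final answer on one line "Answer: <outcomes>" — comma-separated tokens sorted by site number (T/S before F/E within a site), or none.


#1 (b=6, h=3) -> covered: B1=T, B1=F, B2=T, B3=T, B3=F, B4=S, B4=E, B5=F, B6=E, B7=T, B8=F, B9=T
#2 (b=8, h=3) -> covered: B1=T, B1=F, B2=T, B3=T, B3=F, B4=S, B4=E, B5=T, B6=E, B8=T, B9=F
#3 (b=6, h=4) -> covered: B1=T, B1=F, B2=T, B3=T, B3=F, B4=S, B4=E, B5=F, B6=E, B7=T, B8=F, B9=T
#4 (b=4, h=3) -> covered: B1=T, B1=F, B2=T, B3=F, B4=E, B5=T, B6=E, B8=T, B9=T
union over the pool: B1=T, B1=F, B2=T, B3=T, B3=F, B4=S, B4=E, B5=T, B5=F, B6=E, B7=T, B8=T, B8=F, B9=T, B9=F
uncovered (3 of 18): B2=F, B6=S, B7=F
Answer: B2=F, B6=S, B7=F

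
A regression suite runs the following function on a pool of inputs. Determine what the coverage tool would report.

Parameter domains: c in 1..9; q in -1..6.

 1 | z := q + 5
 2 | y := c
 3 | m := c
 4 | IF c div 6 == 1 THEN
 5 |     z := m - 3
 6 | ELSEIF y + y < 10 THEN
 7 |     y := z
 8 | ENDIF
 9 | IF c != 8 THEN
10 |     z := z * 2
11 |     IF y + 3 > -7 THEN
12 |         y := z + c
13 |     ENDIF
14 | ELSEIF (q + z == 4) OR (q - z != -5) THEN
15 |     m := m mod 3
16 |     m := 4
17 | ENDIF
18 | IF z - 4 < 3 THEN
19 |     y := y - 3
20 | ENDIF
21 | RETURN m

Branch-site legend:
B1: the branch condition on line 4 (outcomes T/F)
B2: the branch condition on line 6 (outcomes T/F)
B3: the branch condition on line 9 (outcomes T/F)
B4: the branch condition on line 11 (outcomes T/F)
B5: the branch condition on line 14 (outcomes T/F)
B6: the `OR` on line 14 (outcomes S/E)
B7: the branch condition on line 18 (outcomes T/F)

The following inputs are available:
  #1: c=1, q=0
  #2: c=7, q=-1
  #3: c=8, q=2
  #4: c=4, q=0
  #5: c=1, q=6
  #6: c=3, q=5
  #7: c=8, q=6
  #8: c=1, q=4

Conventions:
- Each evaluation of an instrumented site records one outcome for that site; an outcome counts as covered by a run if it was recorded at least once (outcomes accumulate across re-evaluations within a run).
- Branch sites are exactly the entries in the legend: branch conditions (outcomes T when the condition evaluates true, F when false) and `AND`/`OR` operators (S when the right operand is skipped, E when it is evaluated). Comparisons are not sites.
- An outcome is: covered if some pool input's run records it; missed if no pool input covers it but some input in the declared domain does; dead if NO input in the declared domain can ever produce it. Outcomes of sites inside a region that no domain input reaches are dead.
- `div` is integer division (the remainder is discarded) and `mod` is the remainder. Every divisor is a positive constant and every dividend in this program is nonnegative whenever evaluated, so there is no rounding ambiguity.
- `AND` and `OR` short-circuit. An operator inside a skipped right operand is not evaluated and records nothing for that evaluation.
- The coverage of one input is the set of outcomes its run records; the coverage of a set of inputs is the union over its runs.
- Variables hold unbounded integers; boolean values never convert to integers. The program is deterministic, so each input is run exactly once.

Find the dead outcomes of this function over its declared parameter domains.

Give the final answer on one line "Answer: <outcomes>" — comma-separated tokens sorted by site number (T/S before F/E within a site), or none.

running all 72 domain inputs and tallying outcomes:
  B4=F: no domain input ever produces it -> dead
  reachable outcomes have witnesses, e.g. B1=T (e.g. c=6, q=-1), B1=F (e.g. c=1, q=-1), B2=T (e.g. c=1, q=-1), B2=F (e.g. c=5, q=-1)

Answer: B4=F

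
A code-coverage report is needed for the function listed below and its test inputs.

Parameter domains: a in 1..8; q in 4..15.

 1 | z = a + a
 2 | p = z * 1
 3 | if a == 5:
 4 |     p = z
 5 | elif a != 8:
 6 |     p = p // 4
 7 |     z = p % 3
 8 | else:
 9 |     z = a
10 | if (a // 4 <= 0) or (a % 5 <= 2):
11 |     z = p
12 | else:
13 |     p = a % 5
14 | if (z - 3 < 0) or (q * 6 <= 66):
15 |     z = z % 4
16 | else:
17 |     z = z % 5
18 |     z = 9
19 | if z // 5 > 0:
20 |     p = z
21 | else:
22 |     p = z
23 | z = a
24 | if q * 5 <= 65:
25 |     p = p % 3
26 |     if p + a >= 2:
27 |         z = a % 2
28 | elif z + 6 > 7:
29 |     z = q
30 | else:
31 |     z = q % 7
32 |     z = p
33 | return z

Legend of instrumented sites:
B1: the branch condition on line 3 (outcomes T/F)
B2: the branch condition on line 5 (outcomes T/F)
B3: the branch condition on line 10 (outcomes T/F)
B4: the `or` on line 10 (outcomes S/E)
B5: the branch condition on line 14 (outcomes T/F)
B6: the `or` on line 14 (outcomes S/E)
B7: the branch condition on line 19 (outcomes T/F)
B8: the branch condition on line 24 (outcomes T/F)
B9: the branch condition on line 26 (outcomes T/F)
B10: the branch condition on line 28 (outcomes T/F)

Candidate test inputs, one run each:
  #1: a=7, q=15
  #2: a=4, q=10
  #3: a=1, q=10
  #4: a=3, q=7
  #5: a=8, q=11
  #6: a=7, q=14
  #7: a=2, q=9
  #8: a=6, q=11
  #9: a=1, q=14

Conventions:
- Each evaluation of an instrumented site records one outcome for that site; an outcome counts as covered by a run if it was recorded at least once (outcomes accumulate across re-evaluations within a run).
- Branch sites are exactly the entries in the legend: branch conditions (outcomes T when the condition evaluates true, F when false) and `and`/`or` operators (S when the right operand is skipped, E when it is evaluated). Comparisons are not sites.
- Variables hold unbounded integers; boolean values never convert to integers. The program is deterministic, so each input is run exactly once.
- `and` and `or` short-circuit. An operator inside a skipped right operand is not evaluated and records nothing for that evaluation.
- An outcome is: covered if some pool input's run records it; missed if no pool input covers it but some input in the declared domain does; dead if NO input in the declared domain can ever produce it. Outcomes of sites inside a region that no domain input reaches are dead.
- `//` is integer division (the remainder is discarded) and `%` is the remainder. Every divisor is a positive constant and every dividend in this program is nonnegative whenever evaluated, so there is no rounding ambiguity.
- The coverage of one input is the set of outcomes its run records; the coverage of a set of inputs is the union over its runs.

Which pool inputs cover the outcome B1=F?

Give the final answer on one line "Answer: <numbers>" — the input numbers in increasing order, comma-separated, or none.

input #1 (a=7, q=15): records B1=F
input #2 (a=4, q=10): records B1=F
input #3 (a=1, q=10): records B1=F
input #4 (a=3, q=7): records B1=F
input #5 (a=8, q=11): records B1=F
input #6 (a=7, q=14): records B1=F
input #7 (a=2, q=9): records B1=F
input #8 (a=6, q=11): records B1=F
input #9 (a=1, q=14): records B1=F

Answer: 1, 2, 3, 4, 5, 6, 7, 8, 9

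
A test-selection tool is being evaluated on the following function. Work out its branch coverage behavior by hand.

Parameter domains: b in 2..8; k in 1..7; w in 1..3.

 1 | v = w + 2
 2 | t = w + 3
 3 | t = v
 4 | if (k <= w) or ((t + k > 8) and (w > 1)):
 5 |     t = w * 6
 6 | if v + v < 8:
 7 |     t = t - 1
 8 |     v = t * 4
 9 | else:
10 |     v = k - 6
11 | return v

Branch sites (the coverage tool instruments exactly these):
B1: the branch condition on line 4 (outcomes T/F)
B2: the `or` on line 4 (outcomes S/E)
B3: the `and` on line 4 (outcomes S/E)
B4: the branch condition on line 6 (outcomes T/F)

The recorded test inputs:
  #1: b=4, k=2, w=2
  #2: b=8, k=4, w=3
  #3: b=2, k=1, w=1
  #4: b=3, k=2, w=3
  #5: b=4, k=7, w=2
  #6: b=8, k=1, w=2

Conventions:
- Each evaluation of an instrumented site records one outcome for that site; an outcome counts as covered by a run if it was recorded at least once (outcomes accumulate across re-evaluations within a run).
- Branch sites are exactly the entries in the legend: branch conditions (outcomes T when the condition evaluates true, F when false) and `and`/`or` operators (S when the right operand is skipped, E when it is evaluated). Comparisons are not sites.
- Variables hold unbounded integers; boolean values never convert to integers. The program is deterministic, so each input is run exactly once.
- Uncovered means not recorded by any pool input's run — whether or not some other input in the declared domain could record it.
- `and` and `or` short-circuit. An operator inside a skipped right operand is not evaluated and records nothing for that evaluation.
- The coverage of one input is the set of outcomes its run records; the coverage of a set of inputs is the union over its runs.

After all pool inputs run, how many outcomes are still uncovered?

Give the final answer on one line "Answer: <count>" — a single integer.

input #1, b=4, k=2, w=2: outcomes B1=T, B2=S, B4=F
input #2, b=8, k=4, w=3: outcomes B1=T, B2=E, B3=E, B4=F
input #3, b=2, k=1, w=1: outcomes B1=T, B2=S, B4=T
input #4, b=3, k=2, w=3: outcomes B1=T, B2=S, B4=F
input #5, b=4, k=7, w=2: outcomes B1=T, B2=E, B3=E, B4=F
input #6, b=8, k=1, w=2: outcomes B1=T, B2=S, B4=F
union over the pool: B1=T, B2=S, B2=E, B3=E, B4=T, B4=F
uncovered (2 of 8): B1=F, B3=S

Answer: 2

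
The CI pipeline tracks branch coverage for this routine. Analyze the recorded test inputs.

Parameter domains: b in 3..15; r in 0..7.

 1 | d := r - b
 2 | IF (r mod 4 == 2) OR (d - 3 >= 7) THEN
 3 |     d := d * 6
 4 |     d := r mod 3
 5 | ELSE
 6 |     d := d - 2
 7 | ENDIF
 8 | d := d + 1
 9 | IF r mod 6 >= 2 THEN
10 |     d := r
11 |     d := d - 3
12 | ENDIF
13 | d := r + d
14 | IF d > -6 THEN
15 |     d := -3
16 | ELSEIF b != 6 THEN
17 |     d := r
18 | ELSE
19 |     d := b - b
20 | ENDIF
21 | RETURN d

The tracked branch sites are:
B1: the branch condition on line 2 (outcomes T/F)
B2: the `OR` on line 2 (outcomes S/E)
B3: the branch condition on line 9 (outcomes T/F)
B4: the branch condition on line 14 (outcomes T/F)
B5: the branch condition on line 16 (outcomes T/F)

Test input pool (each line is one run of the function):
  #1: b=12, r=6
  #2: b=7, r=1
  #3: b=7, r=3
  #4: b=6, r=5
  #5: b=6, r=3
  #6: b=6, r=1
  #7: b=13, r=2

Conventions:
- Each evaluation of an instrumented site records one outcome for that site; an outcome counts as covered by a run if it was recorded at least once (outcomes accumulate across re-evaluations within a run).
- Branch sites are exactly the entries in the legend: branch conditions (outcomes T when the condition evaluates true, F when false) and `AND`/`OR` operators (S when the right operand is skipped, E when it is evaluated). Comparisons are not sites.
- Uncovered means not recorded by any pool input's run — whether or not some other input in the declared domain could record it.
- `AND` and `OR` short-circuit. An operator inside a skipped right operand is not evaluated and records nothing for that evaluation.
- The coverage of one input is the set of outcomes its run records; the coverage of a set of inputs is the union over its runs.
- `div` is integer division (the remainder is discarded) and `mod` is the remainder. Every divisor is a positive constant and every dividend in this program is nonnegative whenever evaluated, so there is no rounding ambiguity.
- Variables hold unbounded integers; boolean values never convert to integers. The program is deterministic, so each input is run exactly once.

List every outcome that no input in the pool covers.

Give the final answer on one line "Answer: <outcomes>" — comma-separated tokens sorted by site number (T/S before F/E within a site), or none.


run #1 (b=12, r=6) runs B2->S, B1->T, B3->F, B4->T; records B1=T, B2=S, B3=F, B4=T
run #2 (b=7, r=1) runs B2->E, B1->F, B3->F, B4->F, B5->T; records B1=F, B2=E, B3=F, B4=F, B5=T
run #3 (b=7, r=3) runs B2->E, B1->F, B3->T, B4->T; records B1=F, B2=E, B3=T, B4=T
run #4 (b=6, r=5) runs B2->E, B1->F, B3->T, B4->T; records B1=F, B2=E, B3=T, B4=T
run #5 (b=6, r=3) runs B2->E, B1->F, B3->T, B4->T; records B1=F, B2=E, B3=T, B4=T
run #6 (b=6, r=1) runs B2->E, B1->F, B3->F, B4->T; records B1=F, B2=E, B3=F, B4=T
run #7 (b=13, r=2) runs B2->S, B1->T, B3->T, B4->T; records B1=T, B2=S, B3=T, B4=T
union over the pool: B1=T, B1=F, B2=S, B2=E, B3=T, B3=F, B4=T, B4=F, B5=T
uncovered (1 of 10): B5=F
Answer: B5=F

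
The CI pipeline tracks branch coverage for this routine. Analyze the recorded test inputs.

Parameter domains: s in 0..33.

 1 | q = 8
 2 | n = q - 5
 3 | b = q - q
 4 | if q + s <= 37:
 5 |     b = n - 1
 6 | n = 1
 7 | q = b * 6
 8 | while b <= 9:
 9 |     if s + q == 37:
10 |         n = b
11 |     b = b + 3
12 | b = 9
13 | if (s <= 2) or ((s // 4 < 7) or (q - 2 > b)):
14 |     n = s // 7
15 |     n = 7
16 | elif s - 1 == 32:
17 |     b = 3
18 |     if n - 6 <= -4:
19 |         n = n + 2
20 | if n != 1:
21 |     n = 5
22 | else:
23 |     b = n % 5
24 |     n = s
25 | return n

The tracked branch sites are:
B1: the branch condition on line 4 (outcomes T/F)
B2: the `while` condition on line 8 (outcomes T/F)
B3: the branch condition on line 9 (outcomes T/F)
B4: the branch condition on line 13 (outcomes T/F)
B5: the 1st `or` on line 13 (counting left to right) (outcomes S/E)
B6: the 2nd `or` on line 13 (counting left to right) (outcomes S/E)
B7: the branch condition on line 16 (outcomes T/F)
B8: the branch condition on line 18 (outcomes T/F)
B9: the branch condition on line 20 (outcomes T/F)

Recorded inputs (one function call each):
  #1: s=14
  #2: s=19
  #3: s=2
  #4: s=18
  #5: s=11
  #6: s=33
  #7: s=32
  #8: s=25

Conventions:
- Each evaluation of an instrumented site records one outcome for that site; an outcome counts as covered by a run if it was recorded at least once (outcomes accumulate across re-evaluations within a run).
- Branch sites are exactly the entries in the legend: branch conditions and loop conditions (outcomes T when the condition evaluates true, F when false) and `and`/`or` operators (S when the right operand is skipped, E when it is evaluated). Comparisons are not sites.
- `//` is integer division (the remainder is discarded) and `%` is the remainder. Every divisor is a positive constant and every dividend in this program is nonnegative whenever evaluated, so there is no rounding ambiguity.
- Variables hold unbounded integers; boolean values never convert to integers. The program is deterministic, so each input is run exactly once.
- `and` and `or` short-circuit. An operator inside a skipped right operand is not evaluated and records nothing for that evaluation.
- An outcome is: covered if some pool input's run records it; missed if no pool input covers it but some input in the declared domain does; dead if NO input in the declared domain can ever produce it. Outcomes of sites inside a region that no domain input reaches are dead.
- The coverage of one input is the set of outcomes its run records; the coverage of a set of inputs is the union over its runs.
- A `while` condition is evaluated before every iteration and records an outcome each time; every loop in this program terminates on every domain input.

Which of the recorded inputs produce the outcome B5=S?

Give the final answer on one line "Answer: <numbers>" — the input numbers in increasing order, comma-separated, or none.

input #1 (s=14): misses B5=S
input #2 (s=19): misses B5=S
input #3 (s=2): covers B5=S
input #4 (s=18): misses B5=S
input #5 (s=11): misses B5=S
input #6 (s=33): misses B5=S
input #7 (s=32): misses B5=S
input #8 (s=25): misses B5=S

Answer: 3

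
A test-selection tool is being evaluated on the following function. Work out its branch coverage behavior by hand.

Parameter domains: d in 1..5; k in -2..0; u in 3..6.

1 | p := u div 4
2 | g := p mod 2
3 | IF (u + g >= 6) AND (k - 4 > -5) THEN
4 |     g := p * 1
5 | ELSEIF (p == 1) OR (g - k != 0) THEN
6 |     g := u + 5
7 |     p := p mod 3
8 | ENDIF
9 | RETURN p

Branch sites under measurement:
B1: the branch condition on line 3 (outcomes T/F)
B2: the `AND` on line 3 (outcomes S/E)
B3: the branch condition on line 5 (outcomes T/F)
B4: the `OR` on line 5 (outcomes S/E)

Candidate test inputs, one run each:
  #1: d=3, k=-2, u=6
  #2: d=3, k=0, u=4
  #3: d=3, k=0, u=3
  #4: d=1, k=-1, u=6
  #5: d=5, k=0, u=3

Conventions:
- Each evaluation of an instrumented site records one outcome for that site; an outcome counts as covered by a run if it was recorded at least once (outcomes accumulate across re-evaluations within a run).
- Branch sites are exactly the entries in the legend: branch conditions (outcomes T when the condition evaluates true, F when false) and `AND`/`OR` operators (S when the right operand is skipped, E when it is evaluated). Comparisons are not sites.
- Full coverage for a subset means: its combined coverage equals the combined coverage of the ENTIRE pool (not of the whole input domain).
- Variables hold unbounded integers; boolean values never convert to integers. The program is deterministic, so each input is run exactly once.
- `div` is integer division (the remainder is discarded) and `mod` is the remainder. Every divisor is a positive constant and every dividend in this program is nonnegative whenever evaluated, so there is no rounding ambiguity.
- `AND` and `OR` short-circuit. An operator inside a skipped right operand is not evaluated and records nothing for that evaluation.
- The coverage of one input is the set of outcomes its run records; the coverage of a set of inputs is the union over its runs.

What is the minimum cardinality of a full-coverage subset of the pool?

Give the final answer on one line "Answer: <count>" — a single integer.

run #1 (d=3, k=-2, u=6) runs B2->E, B1->F, B4->S, B3->T; records B1=F, B2=E, B3=T, B4=S
run #2 (d=3, k=0, u=4) runs B2->S, B1->F, B4->S, B3->T; records B1=F, B2=S, B3=T, B4=S
run #3 (d=3, k=0, u=3) runs B2->S, B1->F, B4->E, B3->F; records B1=F, B2=S, B3=F, B4=E
run #4 (d=1, k=-1, u=6) runs B2->E, B1->F, B4->S, B3->T; records B1=F, B2=E, B3=T, B4=S
run #5 (d=5, k=0, u=3) runs B2->S, B1->F, B4->E, B3->F; records B1=F, B2=S, B3=F, B4=E
pool-wide coverage (7 outcomes): B1=F, B2=S, B2=E, B3=T, B3=F, B4=S, B4=E
every size-1 subset falls short of the 7 outcomes (best: 4/7)
size 2: inputs {1, 3} cover all 7 outcomes, and no lexicographically smaller subset of this size does

Answer: 2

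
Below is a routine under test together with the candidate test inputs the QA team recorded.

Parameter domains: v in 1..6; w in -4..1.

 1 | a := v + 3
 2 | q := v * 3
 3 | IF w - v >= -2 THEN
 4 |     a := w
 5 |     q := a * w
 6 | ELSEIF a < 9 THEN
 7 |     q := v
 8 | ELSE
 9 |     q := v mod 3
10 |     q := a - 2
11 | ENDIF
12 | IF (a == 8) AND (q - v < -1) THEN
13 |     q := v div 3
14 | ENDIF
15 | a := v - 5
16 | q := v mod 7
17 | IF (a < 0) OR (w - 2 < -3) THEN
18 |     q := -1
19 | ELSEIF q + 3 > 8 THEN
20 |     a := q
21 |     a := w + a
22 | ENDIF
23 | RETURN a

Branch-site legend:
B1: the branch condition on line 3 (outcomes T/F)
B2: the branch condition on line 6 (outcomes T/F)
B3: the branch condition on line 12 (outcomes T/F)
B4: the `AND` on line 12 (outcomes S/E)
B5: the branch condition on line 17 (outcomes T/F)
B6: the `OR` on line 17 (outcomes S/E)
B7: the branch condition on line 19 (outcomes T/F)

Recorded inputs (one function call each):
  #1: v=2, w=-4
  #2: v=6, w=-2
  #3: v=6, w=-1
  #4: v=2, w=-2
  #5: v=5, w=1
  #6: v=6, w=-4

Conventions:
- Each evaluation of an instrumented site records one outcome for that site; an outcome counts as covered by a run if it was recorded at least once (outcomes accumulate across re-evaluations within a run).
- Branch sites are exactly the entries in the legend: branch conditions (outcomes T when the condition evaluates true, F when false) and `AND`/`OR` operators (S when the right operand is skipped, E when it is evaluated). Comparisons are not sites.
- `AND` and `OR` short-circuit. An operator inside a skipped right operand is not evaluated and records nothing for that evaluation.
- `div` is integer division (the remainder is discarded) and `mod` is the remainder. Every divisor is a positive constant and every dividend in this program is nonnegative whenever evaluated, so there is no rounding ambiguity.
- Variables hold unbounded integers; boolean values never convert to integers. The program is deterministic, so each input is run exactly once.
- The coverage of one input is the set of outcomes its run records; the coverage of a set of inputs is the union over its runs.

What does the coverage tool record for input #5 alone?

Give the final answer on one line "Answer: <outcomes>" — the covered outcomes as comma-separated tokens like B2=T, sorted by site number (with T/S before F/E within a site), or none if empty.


Event log for input #5 (v=5, w=1):
  B1->F, B2->T, B4->E, B3->F, B6->E, B5->F, B7->F
deduplicating events, the covered set is: B1=F, B2=T, B3=F, B4=E, B5=F, B6=E, B7=F
Answer: B1=F, B2=T, B3=F, B4=E, B5=F, B6=E, B7=F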